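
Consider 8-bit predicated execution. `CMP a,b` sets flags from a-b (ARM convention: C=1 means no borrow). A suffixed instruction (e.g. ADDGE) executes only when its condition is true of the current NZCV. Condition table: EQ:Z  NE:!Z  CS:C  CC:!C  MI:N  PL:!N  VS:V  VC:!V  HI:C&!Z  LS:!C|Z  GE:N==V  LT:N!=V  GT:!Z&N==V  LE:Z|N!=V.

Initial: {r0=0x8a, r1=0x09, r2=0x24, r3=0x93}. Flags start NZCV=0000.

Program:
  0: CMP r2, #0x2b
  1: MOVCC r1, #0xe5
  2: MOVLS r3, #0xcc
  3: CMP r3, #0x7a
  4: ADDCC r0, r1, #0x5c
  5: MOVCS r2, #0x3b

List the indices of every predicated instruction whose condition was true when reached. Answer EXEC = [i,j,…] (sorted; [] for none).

EXEC = [1,2,5]

[0] flags=1000 → (cmp)
[1] flags=1000 CC?T → r1=0xe5
[2] flags=1000 LS?T → r3=0xcc
[3] flags=0011 → (cmp)
[4] flags=0011 CC?F → skip
[5] flags=0011 CS?T → r2=0x3b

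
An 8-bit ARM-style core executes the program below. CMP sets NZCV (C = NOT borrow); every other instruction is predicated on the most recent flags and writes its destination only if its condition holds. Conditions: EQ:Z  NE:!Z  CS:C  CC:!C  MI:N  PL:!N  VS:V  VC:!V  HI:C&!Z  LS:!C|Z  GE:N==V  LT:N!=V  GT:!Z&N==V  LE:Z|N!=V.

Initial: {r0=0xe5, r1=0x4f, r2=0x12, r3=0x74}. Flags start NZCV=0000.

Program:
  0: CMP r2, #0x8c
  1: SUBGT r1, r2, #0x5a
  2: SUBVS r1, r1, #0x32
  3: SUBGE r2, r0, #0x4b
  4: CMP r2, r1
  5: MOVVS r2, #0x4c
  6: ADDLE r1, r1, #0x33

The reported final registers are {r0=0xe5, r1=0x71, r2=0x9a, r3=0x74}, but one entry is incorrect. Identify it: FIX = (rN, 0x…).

FIX = (r1, 0x86)

[0] flags=1001 → (cmp)
[1] flags=1001 GT?T → r1=0xb8
[2] flags=1001 VS?T → r1=0x86
[3] flags=1001 GE?T → r2=0x9a
[4] flags=0010 → (cmp)
[5] flags=0010 VS?F → skip
[6] flags=0010 LE?F → skip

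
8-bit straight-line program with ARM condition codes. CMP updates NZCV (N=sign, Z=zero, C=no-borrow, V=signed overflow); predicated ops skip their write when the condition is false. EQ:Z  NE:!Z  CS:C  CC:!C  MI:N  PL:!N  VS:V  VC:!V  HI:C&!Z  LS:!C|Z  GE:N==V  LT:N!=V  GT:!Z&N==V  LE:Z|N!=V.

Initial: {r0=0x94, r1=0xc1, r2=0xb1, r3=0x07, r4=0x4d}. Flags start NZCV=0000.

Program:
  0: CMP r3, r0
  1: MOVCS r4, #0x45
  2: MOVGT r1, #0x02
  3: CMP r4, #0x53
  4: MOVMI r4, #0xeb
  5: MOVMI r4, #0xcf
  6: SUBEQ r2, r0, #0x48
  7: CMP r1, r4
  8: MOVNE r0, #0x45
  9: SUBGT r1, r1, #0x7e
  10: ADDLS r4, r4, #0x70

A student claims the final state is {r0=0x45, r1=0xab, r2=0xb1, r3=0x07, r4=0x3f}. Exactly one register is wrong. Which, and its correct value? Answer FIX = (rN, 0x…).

0: ✓ CMP  NZCV=0000
1: · MOVCS
2: ✓ MOVGT  r1←0x02
3: ✓ CMP  NZCV=1000
4: ✓ MOVMI  r4←0xeb
5: ✓ MOVMI  r4←0xcf
6: · SUBEQ
7: ✓ CMP  NZCV=0000
8: ✓ MOVNE  r0←0x45
9: ✓ SUBGT  r1←0x84
10: ✓ ADDLS  r4←0x3f

FIX = (r1, 0x84)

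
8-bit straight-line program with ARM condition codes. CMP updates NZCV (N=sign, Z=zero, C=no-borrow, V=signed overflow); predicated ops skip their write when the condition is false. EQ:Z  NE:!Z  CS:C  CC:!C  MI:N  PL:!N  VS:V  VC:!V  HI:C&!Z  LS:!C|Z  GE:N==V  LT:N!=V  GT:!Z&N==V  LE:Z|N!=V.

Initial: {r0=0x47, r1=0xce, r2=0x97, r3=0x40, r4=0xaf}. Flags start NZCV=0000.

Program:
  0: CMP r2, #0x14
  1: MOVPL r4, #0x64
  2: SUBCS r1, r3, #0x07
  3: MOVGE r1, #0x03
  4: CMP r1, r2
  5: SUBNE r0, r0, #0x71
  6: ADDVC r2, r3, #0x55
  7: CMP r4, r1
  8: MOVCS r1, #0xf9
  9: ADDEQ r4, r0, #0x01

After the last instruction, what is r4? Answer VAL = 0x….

0: ✓ CMP  NZCV=1010
1: · MOVPL
2: ✓ SUBCS  r1←0x39
3: · MOVGE
4: ✓ CMP  NZCV=1001
5: ✓ SUBNE  r0←0xd6
6: · ADDVC
7: ✓ CMP  NZCV=0011
8: ✓ MOVCS  r1←0xf9
9: · ADDEQ

VAL = 0xaf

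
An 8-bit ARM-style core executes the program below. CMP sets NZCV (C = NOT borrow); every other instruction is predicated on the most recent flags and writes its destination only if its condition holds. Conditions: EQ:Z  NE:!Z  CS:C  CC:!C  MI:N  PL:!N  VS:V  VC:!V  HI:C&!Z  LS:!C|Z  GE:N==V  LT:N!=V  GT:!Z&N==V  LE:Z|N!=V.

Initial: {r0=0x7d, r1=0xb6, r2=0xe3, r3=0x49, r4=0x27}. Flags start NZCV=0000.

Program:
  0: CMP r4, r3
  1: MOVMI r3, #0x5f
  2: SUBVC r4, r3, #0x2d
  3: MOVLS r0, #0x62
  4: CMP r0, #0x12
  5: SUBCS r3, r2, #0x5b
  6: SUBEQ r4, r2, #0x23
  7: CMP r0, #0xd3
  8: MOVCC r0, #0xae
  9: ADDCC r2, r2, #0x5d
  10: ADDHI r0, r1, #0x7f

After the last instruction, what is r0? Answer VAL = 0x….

VAL = 0xae

0: ✓ CMP  NZCV=1000
1: ✓ MOVMI  r3←0x5f
2: ✓ SUBVC  r4←0x32
3: ✓ MOVLS  r0←0x62
4: ✓ CMP  NZCV=0010
5: ✓ SUBCS  r3←0x88
6: · SUBEQ
7: ✓ CMP  NZCV=1001
8: ✓ MOVCC  r0←0xae
9: ✓ ADDCC  r2←0x40
10: · ADDHI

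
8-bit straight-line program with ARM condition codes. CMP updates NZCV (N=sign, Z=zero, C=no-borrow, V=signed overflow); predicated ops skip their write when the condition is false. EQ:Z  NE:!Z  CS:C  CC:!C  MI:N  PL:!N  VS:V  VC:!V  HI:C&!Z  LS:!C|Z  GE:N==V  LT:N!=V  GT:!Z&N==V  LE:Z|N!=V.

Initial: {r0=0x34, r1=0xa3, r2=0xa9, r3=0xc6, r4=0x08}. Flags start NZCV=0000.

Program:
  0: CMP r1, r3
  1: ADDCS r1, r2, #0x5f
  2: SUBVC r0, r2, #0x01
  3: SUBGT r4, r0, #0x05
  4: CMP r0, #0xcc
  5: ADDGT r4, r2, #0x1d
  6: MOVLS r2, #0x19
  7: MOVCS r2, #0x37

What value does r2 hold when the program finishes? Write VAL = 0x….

[0] flags=1000 → (cmp)
[1] flags=1000 CS?F → skip
[2] flags=1000 VC?T → r0=0xa8
[3] flags=1000 GT?F → skip
[4] flags=1000 → (cmp)
[5] flags=1000 GT?F → skip
[6] flags=1000 LS?T → r2=0x19
[7] flags=1000 CS?F → skip

VAL = 0x19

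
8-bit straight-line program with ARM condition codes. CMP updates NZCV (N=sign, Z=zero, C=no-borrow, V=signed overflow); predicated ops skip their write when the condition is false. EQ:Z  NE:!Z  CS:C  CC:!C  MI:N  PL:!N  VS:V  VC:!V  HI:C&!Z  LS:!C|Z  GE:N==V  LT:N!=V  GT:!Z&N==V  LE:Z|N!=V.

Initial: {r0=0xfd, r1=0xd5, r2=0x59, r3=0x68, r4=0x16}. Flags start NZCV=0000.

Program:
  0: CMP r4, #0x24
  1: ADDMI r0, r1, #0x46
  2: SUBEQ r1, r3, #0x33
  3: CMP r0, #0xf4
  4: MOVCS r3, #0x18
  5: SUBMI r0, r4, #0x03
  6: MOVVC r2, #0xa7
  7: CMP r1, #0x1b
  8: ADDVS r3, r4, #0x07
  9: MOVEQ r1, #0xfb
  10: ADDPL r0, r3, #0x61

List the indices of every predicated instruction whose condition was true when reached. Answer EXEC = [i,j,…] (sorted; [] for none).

EXEC = [1,6]

0: ✓ CMP  NZCV=1000
1: ✓ ADDMI  r0←0x1b
2: · SUBEQ
3: ✓ CMP  NZCV=0000
4: · MOVCS
5: · SUBMI
6: ✓ MOVVC  r2←0xa7
7: ✓ CMP  NZCV=1010
8: · ADDVS
9: · MOVEQ
10: · ADDPL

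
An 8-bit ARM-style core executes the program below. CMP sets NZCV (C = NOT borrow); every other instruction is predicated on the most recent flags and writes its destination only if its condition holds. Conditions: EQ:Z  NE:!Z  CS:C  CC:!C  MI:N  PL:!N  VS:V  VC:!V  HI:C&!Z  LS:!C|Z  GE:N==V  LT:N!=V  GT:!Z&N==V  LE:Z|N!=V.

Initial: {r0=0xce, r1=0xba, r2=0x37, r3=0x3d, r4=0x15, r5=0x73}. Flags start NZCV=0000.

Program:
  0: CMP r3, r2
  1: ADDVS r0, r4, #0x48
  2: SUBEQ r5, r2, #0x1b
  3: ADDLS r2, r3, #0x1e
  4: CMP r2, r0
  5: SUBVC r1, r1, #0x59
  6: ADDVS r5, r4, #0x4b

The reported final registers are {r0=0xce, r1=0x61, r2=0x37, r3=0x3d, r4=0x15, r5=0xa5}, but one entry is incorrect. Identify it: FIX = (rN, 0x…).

FIX = (r5, 0x73)

[0] flags=0010 → (cmp)
[1] flags=0010 VS?F → skip
[2] flags=0010 EQ?F → skip
[3] flags=0010 LS?F → skip
[4] flags=0000 → (cmp)
[5] flags=0000 VC?T → r1=0x61
[6] flags=0000 VS?F → skip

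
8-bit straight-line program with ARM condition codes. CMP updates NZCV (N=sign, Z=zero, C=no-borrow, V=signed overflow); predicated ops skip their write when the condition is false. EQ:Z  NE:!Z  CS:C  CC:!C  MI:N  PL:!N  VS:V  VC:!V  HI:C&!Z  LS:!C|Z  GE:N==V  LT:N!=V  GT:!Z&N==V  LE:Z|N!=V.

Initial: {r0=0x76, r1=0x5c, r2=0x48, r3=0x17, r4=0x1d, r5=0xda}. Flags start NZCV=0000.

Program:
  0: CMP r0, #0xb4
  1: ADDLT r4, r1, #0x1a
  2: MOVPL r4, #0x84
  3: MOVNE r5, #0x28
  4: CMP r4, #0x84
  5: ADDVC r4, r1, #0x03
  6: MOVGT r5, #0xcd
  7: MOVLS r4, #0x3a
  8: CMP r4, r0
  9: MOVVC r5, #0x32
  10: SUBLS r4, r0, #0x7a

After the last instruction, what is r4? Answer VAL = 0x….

VAL = 0xfc

[0] flags=1001 → (cmp)
[1] flags=1001 LT?F → skip
[2] flags=1001 PL?F → skip
[3] flags=1001 NE?T → r5=0x28
[4] flags=1001 → (cmp)
[5] flags=1001 VC?F → skip
[6] flags=1001 GT?T → r5=0xcd
[7] flags=1001 LS?T → r4=0x3a
[8] flags=1000 → (cmp)
[9] flags=1000 VC?T → r5=0x32
[10] flags=1000 LS?T → r4=0xfc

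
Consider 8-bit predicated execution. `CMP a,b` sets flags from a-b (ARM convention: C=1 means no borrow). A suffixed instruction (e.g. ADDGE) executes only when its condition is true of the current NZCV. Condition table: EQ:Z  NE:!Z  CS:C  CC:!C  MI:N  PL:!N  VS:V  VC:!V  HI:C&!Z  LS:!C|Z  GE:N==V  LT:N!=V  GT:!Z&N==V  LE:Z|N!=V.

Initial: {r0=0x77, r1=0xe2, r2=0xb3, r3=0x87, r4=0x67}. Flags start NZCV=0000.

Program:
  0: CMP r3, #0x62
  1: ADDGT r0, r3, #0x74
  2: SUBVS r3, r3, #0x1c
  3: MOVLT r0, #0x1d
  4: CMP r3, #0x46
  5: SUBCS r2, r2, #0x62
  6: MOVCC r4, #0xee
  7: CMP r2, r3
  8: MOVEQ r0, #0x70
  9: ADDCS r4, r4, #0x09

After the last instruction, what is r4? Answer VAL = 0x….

VAL = 0x67

0: ✓ CMP  NZCV=0011
1: · ADDGT
2: ✓ SUBVS  r3←0x6b
3: ✓ MOVLT  r0←0x1d
4: ✓ CMP  NZCV=0010
5: ✓ SUBCS  r2←0x51
6: · MOVCC
7: ✓ CMP  NZCV=1000
8: · MOVEQ
9: · ADDCS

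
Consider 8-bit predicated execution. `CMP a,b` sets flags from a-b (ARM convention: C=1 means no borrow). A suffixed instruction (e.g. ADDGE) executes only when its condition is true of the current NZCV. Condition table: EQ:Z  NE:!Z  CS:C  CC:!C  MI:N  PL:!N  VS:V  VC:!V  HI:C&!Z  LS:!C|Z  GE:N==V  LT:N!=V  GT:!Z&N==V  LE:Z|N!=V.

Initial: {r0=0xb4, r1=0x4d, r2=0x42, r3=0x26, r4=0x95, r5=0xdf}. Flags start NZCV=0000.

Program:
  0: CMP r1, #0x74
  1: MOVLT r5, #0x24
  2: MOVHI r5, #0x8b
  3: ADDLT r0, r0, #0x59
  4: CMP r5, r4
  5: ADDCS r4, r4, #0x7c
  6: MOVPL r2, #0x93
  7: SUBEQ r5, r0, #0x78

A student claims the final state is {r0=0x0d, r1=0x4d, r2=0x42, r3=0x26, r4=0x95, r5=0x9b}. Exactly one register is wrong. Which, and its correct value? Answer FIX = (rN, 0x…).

FIX = (r5, 0x24)

0: ✓ CMP  NZCV=1000
1: ✓ MOVLT  r5←0x24
2: · MOVHI
3: ✓ ADDLT  r0←0x0d
4: ✓ CMP  NZCV=1001
5: · ADDCS
6: · MOVPL
7: · SUBEQ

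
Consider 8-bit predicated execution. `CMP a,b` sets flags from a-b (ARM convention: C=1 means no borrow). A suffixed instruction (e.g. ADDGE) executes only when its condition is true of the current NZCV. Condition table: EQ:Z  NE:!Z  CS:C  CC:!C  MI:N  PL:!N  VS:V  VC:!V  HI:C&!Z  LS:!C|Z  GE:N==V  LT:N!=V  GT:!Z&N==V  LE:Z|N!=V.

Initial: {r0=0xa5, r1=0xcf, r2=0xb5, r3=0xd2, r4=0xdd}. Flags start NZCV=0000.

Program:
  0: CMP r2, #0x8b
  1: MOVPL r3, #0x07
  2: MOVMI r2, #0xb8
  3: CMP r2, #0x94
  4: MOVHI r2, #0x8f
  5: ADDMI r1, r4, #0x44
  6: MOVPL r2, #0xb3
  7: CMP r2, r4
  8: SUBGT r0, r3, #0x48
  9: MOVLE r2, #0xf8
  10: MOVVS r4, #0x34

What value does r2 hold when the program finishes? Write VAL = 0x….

VAL = 0xf8

0: ✓ CMP  NZCV=0010
1: ✓ MOVPL  r3←0x07
2: · MOVMI
3: ✓ CMP  NZCV=0010
4: ✓ MOVHI  r2←0x8f
5: · ADDMI
6: ✓ MOVPL  r2←0xb3
7: ✓ CMP  NZCV=1000
8: · SUBGT
9: ✓ MOVLE  r2←0xf8
10: · MOVVS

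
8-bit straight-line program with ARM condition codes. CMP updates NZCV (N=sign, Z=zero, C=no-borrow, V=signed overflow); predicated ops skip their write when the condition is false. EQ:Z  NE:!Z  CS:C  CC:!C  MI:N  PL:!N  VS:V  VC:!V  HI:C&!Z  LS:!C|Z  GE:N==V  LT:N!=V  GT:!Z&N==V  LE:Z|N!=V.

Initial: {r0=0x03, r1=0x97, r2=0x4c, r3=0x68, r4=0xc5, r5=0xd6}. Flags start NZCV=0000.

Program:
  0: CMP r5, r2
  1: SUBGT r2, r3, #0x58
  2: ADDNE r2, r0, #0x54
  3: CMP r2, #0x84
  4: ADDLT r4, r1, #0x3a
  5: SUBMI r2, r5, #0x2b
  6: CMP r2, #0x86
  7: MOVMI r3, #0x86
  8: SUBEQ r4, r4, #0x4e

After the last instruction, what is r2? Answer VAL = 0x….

VAL = 0xab

0: ✓ CMP  NZCV=1010
1: · SUBGT
2: ✓ ADDNE  r2←0x57
3: ✓ CMP  NZCV=1001
4: · ADDLT
5: ✓ SUBMI  r2←0xab
6: ✓ CMP  NZCV=0010
7: · MOVMI
8: · SUBEQ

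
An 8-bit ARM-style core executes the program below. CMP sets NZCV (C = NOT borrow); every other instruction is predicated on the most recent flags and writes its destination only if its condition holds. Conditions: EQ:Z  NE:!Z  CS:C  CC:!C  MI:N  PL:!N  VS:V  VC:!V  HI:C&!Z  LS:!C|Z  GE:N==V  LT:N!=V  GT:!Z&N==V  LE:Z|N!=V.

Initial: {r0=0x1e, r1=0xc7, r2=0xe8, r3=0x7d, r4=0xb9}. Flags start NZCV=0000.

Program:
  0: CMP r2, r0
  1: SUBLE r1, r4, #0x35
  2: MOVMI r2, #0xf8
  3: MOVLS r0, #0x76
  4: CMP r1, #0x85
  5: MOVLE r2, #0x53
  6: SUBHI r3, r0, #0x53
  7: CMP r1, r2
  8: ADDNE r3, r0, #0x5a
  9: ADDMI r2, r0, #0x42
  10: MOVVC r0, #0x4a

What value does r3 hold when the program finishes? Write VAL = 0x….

[0] flags=1010 → (cmp)
[1] flags=1010 LE?T → r1=0x84
[2] flags=1010 MI?T → r2=0xf8
[3] flags=1010 LS?F → skip
[4] flags=1000 → (cmp)
[5] flags=1000 LE?T → r2=0x53
[6] flags=1000 HI?F → skip
[7] flags=0011 → (cmp)
[8] flags=0011 NE?T → r3=0x78
[9] flags=0011 MI?F → skip
[10] flags=0011 VC?F → skip

VAL = 0x78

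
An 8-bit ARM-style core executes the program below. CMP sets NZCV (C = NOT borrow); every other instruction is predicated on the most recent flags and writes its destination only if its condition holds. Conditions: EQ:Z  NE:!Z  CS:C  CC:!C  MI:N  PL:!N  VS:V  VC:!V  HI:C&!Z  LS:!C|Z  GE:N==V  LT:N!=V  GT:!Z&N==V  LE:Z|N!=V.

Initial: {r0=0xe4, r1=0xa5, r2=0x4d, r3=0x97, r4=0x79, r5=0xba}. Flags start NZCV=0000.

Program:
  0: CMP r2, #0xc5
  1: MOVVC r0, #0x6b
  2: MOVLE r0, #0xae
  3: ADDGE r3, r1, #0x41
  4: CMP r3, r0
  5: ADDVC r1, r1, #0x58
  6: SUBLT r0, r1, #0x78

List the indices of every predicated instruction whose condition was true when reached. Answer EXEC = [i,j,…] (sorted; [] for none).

[0] flags=1001 → (cmp)
[1] flags=1001 VC?F → skip
[2] flags=1001 LE?F → skip
[3] flags=1001 GE?T → r3=0xe6
[4] flags=0010 → (cmp)
[5] flags=0010 VC?T → r1=0xfd
[6] flags=0010 LT?F → skip

EXEC = [3,5]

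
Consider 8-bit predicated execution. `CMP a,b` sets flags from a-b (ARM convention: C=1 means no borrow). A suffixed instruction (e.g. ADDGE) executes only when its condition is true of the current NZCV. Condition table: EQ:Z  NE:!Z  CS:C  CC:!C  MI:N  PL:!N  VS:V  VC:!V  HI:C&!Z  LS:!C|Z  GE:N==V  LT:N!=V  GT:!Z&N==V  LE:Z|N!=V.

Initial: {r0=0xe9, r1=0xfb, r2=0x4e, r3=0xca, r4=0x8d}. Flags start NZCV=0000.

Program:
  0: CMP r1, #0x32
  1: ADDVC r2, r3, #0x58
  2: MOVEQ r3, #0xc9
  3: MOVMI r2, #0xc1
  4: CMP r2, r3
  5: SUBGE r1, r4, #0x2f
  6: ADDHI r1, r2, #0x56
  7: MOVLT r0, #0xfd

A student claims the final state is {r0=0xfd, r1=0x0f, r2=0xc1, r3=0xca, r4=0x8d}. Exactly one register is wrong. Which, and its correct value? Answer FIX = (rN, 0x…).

[0] flags=1010 → (cmp)
[1] flags=1010 VC?T → r2=0x22
[2] flags=1010 EQ?F → skip
[3] flags=1010 MI?T → r2=0xc1
[4] flags=1000 → (cmp)
[5] flags=1000 GE?F → skip
[6] flags=1000 HI?F → skip
[7] flags=1000 LT?T → r0=0xfd

FIX = (r1, 0xfb)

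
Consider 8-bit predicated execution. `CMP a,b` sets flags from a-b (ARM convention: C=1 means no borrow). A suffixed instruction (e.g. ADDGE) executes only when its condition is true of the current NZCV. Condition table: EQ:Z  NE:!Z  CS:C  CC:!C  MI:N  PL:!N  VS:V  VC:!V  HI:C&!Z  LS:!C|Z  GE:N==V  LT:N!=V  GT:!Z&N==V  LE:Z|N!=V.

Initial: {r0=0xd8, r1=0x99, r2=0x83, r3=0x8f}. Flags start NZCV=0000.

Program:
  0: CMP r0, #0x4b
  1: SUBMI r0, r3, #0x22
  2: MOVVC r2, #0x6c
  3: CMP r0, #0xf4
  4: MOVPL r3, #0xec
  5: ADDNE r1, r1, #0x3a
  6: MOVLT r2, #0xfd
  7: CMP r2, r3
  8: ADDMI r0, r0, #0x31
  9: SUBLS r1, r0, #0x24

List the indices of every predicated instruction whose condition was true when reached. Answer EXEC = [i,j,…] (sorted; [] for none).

0: ✓ CMP  NZCV=1010
1: ✓ SUBMI  r0←0x6d
2: ✓ MOVVC  r2←0x6c
3: ✓ CMP  NZCV=0000
4: ✓ MOVPL  r3←0xec
5: ✓ ADDNE  r1←0xd3
6: · MOVLT
7: ✓ CMP  NZCV=1001
8: ✓ ADDMI  r0←0x9e
9: ✓ SUBLS  r1←0x7a

EXEC = [1,2,4,5,8,9]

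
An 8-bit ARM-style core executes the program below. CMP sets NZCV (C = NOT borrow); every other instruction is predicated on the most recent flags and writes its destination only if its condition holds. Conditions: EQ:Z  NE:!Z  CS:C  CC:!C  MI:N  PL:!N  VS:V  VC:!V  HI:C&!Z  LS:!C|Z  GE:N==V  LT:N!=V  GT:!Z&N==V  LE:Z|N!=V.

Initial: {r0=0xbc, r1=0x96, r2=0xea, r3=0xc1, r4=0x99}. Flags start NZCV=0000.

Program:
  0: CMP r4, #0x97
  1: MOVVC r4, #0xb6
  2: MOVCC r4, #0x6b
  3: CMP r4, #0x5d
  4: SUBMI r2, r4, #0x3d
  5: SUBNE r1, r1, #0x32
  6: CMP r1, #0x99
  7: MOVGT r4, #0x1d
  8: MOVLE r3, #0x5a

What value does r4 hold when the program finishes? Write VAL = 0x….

[0] flags=0010 → (cmp)
[1] flags=0010 VC?T → r4=0xb6
[2] flags=0010 CC?F → skip
[3] flags=0011 → (cmp)
[4] flags=0011 MI?F → skip
[5] flags=0011 NE?T → r1=0x64
[6] flags=1001 → (cmp)
[7] flags=1001 GT?T → r4=0x1d
[8] flags=1001 LE?F → skip

VAL = 0x1d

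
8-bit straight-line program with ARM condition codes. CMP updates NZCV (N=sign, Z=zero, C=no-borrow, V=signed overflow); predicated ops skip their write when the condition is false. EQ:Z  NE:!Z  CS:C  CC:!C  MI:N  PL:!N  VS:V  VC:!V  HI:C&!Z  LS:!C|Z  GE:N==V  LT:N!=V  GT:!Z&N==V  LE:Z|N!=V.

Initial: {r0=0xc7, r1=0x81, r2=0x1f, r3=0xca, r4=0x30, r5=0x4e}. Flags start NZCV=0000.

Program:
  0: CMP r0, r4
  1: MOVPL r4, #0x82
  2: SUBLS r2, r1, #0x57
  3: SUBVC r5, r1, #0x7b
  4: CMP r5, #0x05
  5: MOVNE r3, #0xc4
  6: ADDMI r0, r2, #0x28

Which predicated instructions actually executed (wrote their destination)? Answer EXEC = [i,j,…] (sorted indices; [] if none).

EXEC = [3,5]

[0] flags=1010 → (cmp)
[1] flags=1010 PL?F → skip
[2] flags=1010 LS?F → skip
[3] flags=1010 VC?T → r5=0x06
[4] flags=0010 → (cmp)
[5] flags=0010 NE?T → r3=0xc4
[6] flags=0010 MI?F → skip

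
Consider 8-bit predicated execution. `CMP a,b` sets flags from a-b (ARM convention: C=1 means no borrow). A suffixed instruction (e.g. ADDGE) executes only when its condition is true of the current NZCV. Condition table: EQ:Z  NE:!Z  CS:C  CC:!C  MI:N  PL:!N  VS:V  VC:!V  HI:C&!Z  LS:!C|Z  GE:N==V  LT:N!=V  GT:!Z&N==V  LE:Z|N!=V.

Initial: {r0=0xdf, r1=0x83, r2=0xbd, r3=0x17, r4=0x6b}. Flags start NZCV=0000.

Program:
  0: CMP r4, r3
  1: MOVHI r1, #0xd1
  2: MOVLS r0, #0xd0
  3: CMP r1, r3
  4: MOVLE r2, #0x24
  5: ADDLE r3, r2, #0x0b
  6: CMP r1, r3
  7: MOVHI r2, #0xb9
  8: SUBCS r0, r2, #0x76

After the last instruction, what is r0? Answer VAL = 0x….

0: ✓ CMP  NZCV=0010
1: ✓ MOVHI  r1←0xd1
2: · MOVLS
3: ✓ CMP  NZCV=1010
4: ✓ MOVLE  r2←0x24
5: ✓ ADDLE  r3←0x2f
6: ✓ CMP  NZCV=1010
7: ✓ MOVHI  r2←0xb9
8: ✓ SUBCS  r0←0x43

VAL = 0x43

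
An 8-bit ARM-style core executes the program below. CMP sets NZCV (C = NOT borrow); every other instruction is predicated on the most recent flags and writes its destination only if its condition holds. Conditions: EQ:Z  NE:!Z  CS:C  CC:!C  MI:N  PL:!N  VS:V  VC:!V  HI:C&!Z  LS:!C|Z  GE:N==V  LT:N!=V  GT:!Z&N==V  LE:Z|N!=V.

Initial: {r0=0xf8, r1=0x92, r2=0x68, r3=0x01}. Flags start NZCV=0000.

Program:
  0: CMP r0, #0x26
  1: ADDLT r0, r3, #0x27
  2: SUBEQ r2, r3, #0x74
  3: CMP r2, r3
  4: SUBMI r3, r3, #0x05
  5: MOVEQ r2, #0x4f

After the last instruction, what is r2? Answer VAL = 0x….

VAL = 0x68

0: ✓ CMP  NZCV=1010
1: ✓ ADDLT  r0←0x28
2: · SUBEQ
3: ✓ CMP  NZCV=0010
4: · SUBMI
5: · MOVEQ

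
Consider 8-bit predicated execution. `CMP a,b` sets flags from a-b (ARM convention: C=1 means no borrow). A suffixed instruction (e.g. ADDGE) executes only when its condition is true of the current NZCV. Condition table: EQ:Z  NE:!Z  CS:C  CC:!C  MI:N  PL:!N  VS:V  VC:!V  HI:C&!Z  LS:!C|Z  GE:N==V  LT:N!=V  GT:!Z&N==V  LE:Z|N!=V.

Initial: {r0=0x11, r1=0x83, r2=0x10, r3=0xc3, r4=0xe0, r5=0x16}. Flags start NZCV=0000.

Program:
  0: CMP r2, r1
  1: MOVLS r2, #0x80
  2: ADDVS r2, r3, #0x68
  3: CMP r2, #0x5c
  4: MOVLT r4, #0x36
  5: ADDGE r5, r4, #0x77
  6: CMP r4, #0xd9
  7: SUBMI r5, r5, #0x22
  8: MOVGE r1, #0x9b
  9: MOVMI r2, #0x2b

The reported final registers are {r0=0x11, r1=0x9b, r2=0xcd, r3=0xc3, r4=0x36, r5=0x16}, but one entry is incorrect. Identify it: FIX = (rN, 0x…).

0: ✓ CMP  NZCV=1001
1: ✓ MOVLS  r2←0x80
2: ✓ ADDVS  r2←0x2b
3: ✓ CMP  NZCV=1000
4: ✓ MOVLT  r4←0x36
5: · ADDGE
6: ✓ CMP  NZCV=0000
7: · SUBMI
8: ✓ MOVGE  r1←0x9b
9: · MOVMI

FIX = (r2, 0x2b)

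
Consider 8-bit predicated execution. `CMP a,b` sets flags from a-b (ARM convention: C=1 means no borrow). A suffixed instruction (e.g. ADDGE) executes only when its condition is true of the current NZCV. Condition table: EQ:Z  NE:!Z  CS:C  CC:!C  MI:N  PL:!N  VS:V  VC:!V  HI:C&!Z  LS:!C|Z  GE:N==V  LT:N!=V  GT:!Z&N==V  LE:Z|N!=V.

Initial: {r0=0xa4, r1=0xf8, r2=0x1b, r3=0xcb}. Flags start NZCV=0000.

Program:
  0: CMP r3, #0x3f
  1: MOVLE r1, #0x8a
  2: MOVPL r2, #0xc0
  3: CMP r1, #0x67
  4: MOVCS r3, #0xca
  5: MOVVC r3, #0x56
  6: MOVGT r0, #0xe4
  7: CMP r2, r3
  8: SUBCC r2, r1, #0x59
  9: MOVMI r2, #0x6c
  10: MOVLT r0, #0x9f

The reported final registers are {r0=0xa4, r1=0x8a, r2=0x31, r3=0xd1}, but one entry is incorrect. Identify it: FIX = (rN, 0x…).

[0] flags=1010 → (cmp)
[1] flags=1010 LE?T → r1=0x8a
[2] flags=1010 PL?F → skip
[3] flags=0011 → (cmp)
[4] flags=0011 CS?T → r3=0xca
[5] flags=0011 VC?F → skip
[6] flags=0011 GT?F → skip
[7] flags=0000 → (cmp)
[8] flags=0000 CC?T → r2=0x31
[9] flags=0000 MI?F → skip
[10] flags=0000 LT?F → skip

FIX = (r3, 0xca)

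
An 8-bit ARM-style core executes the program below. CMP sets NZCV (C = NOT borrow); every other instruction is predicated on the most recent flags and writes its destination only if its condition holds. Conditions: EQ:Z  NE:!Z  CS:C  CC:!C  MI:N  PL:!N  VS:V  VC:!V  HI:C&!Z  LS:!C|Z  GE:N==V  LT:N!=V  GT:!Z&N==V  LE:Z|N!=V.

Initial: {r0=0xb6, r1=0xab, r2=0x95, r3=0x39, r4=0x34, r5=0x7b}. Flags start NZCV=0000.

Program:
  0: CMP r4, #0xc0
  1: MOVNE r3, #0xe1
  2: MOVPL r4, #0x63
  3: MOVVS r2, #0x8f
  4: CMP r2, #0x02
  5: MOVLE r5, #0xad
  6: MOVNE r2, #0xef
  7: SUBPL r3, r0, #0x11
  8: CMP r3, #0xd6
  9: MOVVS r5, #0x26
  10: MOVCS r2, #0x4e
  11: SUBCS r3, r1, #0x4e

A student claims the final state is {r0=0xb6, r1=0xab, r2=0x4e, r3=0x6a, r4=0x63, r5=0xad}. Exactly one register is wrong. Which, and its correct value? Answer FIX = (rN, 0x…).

FIX = (r3, 0x5d)

[0] flags=0000 → (cmp)
[1] flags=0000 NE?T → r3=0xe1
[2] flags=0000 PL?T → r4=0x63
[3] flags=0000 VS?F → skip
[4] flags=1010 → (cmp)
[5] flags=1010 LE?T → r5=0xad
[6] flags=1010 NE?T → r2=0xef
[7] flags=1010 PL?F → skip
[8] flags=0010 → (cmp)
[9] flags=0010 VS?F → skip
[10] flags=0010 CS?T → r2=0x4e
[11] flags=0010 CS?T → r3=0x5d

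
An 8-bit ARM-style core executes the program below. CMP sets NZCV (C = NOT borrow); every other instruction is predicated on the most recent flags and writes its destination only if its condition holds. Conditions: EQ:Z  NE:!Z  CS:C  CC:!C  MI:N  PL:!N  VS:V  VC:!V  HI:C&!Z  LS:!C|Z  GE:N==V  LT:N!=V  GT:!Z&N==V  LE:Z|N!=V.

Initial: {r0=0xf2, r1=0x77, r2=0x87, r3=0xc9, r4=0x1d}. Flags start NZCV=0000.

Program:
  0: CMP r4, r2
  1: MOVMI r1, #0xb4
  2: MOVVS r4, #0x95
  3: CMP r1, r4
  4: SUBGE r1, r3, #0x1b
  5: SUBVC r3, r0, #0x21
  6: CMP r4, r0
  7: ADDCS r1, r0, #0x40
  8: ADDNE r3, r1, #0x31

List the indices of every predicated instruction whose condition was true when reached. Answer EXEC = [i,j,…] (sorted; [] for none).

0: ✓ CMP  NZCV=1001
1: ✓ MOVMI  r1←0xb4
2: ✓ MOVVS  r4←0x95
3: ✓ CMP  NZCV=0010
4: ✓ SUBGE  r1←0xae
5: ✓ SUBVC  r3←0xd1
6: ✓ CMP  NZCV=1000
7: · ADDCS
8: ✓ ADDNE  r3←0xdf

EXEC = [1,2,4,5,8]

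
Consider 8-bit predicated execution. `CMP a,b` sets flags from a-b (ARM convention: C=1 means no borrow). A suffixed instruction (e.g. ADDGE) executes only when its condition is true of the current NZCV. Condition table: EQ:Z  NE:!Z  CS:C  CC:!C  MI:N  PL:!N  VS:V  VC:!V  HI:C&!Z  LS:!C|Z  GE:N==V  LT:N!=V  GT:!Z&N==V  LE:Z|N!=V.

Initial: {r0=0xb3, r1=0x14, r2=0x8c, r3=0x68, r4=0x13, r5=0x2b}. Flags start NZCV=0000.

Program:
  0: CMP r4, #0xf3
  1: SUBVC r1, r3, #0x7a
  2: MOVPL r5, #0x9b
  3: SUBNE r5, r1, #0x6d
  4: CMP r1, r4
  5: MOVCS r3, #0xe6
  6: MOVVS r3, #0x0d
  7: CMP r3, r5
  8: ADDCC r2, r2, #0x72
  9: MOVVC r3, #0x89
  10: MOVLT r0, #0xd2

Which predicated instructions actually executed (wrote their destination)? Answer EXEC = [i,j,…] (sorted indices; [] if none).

[0] flags=0000 → (cmp)
[1] flags=0000 VC?T → r1=0xee
[2] flags=0000 PL?T → r5=0x9b
[3] flags=0000 NE?T → r5=0x81
[4] flags=1010 → (cmp)
[5] flags=1010 CS?T → r3=0xe6
[6] flags=1010 VS?F → skip
[7] flags=0010 → (cmp)
[8] flags=0010 CC?F → skip
[9] flags=0010 VC?T → r3=0x89
[10] flags=0010 LT?F → skip

EXEC = [1,2,3,5,9]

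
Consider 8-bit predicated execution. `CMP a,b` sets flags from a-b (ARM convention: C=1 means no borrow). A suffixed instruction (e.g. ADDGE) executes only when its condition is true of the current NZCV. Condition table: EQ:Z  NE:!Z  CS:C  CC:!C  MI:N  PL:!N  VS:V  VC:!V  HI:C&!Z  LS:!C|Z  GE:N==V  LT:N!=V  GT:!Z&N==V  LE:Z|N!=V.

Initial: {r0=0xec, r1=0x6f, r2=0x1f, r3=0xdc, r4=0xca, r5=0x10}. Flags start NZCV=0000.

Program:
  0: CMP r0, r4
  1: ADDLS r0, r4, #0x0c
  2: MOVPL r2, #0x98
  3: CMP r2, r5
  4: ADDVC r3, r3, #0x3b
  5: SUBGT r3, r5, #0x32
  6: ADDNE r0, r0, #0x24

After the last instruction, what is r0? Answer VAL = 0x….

VAL = 0x10

[0] flags=0010 → (cmp)
[1] flags=0010 LS?F → skip
[2] flags=0010 PL?T → r2=0x98
[3] flags=1010 → (cmp)
[4] flags=1010 VC?T → r3=0x17
[5] flags=1010 GT?F → skip
[6] flags=1010 NE?T → r0=0x10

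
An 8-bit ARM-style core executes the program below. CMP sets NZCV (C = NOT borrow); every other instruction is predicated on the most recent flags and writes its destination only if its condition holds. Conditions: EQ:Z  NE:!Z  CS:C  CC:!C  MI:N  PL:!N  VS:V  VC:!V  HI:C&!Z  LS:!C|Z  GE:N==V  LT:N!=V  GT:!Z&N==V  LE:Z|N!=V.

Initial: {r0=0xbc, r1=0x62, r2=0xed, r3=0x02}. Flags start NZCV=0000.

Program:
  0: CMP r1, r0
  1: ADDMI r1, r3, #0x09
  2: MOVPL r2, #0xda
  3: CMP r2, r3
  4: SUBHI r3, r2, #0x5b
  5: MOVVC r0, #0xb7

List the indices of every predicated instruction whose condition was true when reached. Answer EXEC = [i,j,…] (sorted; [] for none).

0: ✓ CMP  NZCV=1001
1: ✓ ADDMI  r1←0x0b
2: · MOVPL
3: ✓ CMP  NZCV=1010
4: ✓ SUBHI  r3←0x92
5: ✓ MOVVC  r0←0xb7

EXEC = [1,4,5]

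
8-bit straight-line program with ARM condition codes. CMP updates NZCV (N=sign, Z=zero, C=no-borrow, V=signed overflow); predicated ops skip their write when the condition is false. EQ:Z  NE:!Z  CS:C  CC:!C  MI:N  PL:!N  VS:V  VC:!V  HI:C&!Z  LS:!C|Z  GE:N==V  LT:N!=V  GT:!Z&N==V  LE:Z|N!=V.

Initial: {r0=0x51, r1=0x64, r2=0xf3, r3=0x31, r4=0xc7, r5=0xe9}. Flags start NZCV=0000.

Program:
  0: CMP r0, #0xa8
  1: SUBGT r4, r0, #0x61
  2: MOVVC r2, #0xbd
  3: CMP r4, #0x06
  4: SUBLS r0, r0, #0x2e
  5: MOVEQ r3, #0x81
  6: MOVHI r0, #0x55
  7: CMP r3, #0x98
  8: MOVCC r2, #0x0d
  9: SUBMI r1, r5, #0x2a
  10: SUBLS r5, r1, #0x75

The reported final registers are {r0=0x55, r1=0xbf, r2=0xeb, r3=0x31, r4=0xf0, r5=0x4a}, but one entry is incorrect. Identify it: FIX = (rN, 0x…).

[0] flags=1001 → (cmp)
[1] flags=1001 GT?T → r4=0xf0
[2] flags=1001 VC?F → skip
[3] flags=1010 → (cmp)
[4] flags=1010 LS?F → skip
[5] flags=1010 EQ?F → skip
[6] flags=1010 HI?T → r0=0x55
[7] flags=1001 → (cmp)
[8] flags=1001 CC?T → r2=0x0d
[9] flags=1001 MI?T → r1=0xbf
[10] flags=1001 LS?T → r5=0x4a

FIX = (r2, 0x0d)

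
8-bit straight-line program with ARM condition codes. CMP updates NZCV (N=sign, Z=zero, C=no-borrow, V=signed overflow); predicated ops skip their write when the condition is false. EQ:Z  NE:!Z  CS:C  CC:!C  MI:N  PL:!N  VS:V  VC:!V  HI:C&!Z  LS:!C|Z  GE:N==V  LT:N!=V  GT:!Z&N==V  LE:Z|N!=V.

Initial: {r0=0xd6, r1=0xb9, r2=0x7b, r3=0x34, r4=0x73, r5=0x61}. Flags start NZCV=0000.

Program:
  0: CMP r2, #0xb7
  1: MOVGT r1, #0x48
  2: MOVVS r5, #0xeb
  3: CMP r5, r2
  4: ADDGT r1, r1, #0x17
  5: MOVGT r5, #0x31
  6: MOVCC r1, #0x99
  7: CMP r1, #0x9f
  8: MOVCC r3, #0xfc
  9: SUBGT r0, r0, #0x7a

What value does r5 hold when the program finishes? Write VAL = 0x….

[0] flags=1001 → (cmp)
[1] flags=1001 GT?T → r1=0x48
[2] flags=1001 VS?T → r5=0xeb
[3] flags=0011 → (cmp)
[4] flags=0011 GT?F → skip
[5] flags=0011 GT?F → skip
[6] flags=0011 CC?F → skip
[7] flags=1001 → (cmp)
[8] flags=1001 CC?T → r3=0xfc
[9] flags=1001 GT?T → r0=0x5c

VAL = 0xeb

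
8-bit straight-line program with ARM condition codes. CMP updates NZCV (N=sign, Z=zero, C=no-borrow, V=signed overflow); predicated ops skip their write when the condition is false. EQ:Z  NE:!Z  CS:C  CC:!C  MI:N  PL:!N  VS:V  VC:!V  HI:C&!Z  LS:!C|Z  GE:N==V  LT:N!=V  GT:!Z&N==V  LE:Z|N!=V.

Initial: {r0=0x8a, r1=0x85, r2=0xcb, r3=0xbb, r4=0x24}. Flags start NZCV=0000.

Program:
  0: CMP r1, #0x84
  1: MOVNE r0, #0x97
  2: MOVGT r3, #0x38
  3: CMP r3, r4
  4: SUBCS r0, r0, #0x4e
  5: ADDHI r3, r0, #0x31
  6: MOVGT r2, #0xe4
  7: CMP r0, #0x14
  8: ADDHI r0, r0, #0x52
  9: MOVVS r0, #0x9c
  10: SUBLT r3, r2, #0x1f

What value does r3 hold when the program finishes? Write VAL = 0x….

VAL = 0x7a

[0] flags=0010 → (cmp)
[1] flags=0010 NE?T → r0=0x97
[2] flags=0010 GT?T → r3=0x38
[3] flags=0010 → (cmp)
[4] flags=0010 CS?T → r0=0x49
[5] flags=0010 HI?T → r3=0x7a
[6] flags=0010 GT?T → r2=0xe4
[7] flags=0010 → (cmp)
[8] flags=0010 HI?T → r0=0x9b
[9] flags=0010 VS?F → skip
[10] flags=0010 LT?F → skip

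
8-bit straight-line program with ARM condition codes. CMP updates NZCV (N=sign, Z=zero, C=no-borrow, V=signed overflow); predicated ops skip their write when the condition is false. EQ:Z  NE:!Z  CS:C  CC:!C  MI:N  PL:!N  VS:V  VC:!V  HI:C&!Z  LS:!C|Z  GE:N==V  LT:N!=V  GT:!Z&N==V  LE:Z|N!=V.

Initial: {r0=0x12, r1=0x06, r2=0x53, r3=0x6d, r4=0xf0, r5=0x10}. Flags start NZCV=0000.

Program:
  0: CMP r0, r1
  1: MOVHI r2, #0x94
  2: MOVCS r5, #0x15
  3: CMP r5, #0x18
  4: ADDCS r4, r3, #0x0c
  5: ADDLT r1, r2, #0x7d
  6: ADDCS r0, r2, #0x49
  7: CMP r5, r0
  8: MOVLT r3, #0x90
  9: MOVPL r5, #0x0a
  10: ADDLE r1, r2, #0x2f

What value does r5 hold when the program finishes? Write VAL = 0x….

VAL = 0x0a

0: ✓ CMP  NZCV=0010
1: ✓ MOVHI  r2←0x94
2: ✓ MOVCS  r5←0x15
3: ✓ CMP  NZCV=1000
4: · ADDCS
5: ✓ ADDLT  r1←0x11
6: · ADDCS
7: ✓ CMP  NZCV=0010
8: · MOVLT
9: ✓ MOVPL  r5←0x0a
10: · ADDLE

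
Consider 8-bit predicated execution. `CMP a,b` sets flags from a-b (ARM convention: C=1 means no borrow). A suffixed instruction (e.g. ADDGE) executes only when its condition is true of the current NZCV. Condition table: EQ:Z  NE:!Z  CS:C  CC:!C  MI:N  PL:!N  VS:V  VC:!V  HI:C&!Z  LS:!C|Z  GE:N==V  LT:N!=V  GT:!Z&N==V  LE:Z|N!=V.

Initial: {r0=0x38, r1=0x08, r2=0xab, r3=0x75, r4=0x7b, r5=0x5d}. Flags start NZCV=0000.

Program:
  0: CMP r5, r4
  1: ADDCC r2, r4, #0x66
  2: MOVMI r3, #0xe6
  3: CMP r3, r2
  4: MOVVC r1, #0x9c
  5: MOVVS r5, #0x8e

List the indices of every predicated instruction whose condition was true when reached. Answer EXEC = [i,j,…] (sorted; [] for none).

0: ✓ CMP  NZCV=1000
1: ✓ ADDCC  r2←0xe1
2: ✓ MOVMI  r3←0xe6
3: ✓ CMP  NZCV=0010
4: ✓ MOVVC  r1←0x9c
5: · MOVVS

EXEC = [1,2,4]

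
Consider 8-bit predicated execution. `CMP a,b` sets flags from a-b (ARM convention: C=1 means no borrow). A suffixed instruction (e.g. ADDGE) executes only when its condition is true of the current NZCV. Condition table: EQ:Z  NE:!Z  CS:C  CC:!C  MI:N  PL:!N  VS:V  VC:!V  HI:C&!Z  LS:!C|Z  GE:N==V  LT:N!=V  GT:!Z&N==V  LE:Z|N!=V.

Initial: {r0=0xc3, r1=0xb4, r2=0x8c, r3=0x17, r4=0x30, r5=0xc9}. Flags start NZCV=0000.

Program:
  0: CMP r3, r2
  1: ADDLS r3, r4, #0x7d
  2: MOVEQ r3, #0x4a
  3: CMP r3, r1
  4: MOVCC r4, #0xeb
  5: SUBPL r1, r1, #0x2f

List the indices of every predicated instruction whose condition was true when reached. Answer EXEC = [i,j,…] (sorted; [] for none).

[0] flags=1001 → (cmp)
[1] flags=1001 LS?T → r3=0xad
[2] flags=1001 EQ?F → skip
[3] flags=1000 → (cmp)
[4] flags=1000 CC?T → r4=0xeb
[5] flags=1000 PL?F → skip

EXEC = [1,4]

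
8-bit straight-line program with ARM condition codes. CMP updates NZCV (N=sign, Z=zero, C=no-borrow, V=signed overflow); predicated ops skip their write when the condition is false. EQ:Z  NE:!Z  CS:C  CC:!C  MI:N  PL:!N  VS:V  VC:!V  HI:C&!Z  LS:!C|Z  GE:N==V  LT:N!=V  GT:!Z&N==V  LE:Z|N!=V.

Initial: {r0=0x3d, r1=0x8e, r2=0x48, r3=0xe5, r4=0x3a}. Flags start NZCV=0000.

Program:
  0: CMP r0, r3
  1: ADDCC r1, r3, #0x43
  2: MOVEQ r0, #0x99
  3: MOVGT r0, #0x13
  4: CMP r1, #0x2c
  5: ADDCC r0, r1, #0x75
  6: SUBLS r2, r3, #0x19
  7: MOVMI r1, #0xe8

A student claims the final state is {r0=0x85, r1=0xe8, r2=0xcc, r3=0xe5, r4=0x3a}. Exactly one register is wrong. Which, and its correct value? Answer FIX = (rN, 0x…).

FIX = (r0, 0x9d)

0: ✓ CMP  NZCV=0000
1: ✓ ADDCC  r1←0x28
2: · MOVEQ
3: ✓ MOVGT  r0←0x13
4: ✓ CMP  NZCV=1000
5: ✓ ADDCC  r0←0x9d
6: ✓ SUBLS  r2←0xcc
7: ✓ MOVMI  r1←0xe8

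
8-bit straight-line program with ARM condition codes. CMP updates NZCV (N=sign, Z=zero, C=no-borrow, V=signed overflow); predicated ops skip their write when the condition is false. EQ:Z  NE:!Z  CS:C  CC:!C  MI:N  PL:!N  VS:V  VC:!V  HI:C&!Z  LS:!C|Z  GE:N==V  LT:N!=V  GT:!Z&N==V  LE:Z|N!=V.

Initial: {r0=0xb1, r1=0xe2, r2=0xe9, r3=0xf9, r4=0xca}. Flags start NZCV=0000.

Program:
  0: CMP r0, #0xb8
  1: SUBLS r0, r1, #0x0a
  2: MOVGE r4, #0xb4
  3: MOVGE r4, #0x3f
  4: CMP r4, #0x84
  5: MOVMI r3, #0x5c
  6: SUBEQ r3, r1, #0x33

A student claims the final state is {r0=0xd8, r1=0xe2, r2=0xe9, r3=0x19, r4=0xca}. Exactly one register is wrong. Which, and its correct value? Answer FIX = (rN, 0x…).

FIX = (r3, 0xf9)

0: ✓ CMP  NZCV=1000
1: ✓ SUBLS  r0←0xd8
2: · MOVGE
3: · MOVGE
4: ✓ CMP  NZCV=0010
5: · MOVMI
6: · SUBEQ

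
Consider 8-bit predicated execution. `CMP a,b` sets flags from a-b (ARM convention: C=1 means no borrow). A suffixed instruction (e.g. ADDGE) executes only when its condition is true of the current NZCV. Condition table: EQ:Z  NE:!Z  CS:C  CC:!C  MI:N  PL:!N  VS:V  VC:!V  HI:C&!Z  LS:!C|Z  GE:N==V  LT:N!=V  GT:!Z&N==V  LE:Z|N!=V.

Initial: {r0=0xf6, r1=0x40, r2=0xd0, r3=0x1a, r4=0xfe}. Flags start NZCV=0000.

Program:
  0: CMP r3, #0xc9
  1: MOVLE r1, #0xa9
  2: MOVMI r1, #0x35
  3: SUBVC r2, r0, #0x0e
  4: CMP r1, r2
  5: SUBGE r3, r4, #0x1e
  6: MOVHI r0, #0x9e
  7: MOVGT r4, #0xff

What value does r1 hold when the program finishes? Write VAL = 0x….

VAL = 0x40

0: ✓ CMP  NZCV=0000
1: · MOVLE
2: · MOVMI
3: ✓ SUBVC  r2←0xe8
4: ✓ CMP  NZCV=0000
5: ✓ SUBGE  r3←0xe0
6: · MOVHI
7: ✓ MOVGT  r4←0xff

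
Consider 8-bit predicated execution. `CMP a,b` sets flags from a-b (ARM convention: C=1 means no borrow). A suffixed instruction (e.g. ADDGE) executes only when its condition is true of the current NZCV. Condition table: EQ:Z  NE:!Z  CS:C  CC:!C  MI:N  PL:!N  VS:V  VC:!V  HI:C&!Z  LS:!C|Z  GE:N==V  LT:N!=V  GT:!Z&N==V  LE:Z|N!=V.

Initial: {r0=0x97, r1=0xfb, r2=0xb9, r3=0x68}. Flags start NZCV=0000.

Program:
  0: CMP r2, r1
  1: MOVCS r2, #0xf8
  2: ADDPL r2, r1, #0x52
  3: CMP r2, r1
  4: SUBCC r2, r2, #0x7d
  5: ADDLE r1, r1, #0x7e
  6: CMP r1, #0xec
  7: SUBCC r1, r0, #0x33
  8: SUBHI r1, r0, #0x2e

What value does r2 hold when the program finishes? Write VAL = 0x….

[0] flags=1000 → (cmp)
[1] flags=1000 CS?F → skip
[2] flags=1000 PL?F → skip
[3] flags=1000 → (cmp)
[4] flags=1000 CC?T → r2=0x3c
[5] flags=1000 LE?T → r1=0x79
[6] flags=1001 → (cmp)
[7] flags=1001 CC?T → r1=0x64
[8] flags=1001 HI?F → skip

VAL = 0x3c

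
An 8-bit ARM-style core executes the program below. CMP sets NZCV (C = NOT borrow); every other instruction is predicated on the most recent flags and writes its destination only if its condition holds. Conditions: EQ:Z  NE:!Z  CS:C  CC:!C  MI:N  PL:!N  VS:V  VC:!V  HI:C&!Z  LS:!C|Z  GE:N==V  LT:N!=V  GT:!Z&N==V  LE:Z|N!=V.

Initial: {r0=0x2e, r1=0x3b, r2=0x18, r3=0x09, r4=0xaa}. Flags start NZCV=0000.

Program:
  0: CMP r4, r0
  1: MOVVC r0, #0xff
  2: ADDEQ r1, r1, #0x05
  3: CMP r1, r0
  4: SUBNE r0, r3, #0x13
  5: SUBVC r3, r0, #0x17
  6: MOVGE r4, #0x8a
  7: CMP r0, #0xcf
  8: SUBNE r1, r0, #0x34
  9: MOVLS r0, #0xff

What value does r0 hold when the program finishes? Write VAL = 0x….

[0] flags=0011 → (cmp)
[1] flags=0011 VC?F → skip
[2] flags=0011 EQ?F → skip
[3] flags=0010 → (cmp)
[4] flags=0010 NE?T → r0=0xf6
[5] flags=0010 VC?T → r3=0xdf
[6] flags=0010 GE?T → r4=0x8a
[7] flags=0010 → (cmp)
[8] flags=0010 NE?T → r1=0xc2
[9] flags=0010 LS?F → skip

VAL = 0xf6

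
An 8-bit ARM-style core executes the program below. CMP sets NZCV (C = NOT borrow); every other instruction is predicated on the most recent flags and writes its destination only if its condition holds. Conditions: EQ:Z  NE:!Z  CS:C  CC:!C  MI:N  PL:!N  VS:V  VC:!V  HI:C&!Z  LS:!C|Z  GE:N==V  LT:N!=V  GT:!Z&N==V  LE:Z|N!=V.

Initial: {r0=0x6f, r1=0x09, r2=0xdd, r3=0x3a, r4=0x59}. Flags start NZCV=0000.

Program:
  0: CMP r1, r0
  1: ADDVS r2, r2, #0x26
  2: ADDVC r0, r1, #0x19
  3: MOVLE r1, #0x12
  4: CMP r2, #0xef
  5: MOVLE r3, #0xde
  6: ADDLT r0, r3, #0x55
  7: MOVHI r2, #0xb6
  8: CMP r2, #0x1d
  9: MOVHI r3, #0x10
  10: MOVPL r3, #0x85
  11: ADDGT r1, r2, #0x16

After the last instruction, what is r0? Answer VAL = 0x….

VAL = 0x33

0: ✓ CMP  NZCV=1000
1: · ADDVS
2: ✓ ADDVC  r0←0x22
3: ✓ MOVLE  r1←0x12
4: ✓ CMP  NZCV=1000
5: ✓ MOVLE  r3←0xde
6: ✓ ADDLT  r0←0x33
7: · MOVHI
8: ✓ CMP  NZCV=1010
9: ✓ MOVHI  r3←0x10
10: · MOVPL
11: · ADDGT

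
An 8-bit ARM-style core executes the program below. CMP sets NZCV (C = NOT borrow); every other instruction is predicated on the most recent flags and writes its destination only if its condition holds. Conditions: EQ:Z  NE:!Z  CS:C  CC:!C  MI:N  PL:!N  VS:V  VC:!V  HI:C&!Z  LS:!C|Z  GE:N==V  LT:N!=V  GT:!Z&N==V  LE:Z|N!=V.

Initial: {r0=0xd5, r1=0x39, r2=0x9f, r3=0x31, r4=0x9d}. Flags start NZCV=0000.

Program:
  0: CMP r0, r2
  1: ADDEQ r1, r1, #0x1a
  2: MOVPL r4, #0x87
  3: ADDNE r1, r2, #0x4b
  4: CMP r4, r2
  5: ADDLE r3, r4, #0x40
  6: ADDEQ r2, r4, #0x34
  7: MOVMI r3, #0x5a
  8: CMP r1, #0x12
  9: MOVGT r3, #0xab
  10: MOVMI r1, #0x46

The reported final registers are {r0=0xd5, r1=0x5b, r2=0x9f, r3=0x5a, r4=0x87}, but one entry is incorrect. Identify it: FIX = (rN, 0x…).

0: ✓ CMP  NZCV=0010
1: · ADDEQ
2: ✓ MOVPL  r4←0x87
3: ✓ ADDNE  r1←0xea
4: ✓ CMP  NZCV=1000
5: ✓ ADDLE  r3←0xc7
6: · ADDEQ
7: ✓ MOVMI  r3←0x5a
8: ✓ CMP  NZCV=1010
9: · MOVGT
10: ✓ MOVMI  r1←0x46

FIX = (r1, 0x46)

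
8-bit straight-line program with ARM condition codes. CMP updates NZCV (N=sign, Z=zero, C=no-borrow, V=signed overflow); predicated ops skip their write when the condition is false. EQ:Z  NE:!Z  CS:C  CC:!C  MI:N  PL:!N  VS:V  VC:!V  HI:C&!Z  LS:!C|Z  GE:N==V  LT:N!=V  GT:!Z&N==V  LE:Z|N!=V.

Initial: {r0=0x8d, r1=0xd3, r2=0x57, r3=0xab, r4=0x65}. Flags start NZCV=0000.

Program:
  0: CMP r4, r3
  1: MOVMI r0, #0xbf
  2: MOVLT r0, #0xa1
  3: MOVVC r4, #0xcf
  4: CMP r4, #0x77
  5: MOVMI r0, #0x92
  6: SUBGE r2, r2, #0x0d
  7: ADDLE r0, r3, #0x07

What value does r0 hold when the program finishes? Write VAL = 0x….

0: ✓ CMP  NZCV=1001
1: ✓ MOVMI  r0←0xbf
2: · MOVLT
3: · MOVVC
4: ✓ CMP  NZCV=1000
5: ✓ MOVMI  r0←0x92
6: · SUBGE
7: ✓ ADDLE  r0←0xb2

VAL = 0xb2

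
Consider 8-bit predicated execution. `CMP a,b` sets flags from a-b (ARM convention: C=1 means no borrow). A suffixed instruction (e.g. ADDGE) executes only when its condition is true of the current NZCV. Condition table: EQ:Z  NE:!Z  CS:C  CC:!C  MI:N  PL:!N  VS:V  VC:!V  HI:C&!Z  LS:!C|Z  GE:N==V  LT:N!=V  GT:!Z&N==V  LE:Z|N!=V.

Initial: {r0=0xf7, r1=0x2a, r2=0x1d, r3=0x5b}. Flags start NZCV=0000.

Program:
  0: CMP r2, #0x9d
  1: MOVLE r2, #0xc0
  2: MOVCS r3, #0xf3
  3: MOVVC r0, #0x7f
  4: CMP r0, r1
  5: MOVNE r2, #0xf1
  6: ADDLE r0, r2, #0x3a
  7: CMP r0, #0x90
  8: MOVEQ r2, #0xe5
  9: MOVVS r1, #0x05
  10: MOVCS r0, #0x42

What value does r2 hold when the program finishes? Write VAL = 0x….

VAL = 0xf1

[0] flags=1001 → (cmp)
[1] flags=1001 LE?F → skip
[2] flags=1001 CS?F → skip
[3] flags=1001 VC?F → skip
[4] flags=1010 → (cmp)
[5] flags=1010 NE?T → r2=0xf1
[6] flags=1010 LE?T → r0=0x2b
[7] flags=1001 → (cmp)
[8] flags=1001 EQ?F → skip
[9] flags=1001 VS?T → r1=0x05
[10] flags=1001 CS?F → skip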